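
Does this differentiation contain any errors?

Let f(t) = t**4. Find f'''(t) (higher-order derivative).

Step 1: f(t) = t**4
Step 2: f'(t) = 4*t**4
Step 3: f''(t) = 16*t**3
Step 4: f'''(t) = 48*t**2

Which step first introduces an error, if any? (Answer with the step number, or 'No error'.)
Step 2

Step 2 is incorrect due to a wrong exponent.
The step shows: 4*t**4
The correct value should be: 4*t**3

Explanation: The exponent 3 on t was incorrectly written as 4: the term 4*t**3 was incorrectly written as 4*t**4
The later steps are derived from this incorrect expression, so the error originates in Step 2.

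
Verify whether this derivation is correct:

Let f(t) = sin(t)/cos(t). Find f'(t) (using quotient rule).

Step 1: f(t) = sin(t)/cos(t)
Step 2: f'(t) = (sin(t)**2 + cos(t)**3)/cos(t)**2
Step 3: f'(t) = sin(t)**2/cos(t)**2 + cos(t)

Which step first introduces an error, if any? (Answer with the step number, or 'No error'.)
Step 2

Step 2 is incorrect due to a wrong exponent.
The step shows: (sin(t)**2 + cos(t)**3)/cos(t)**2
The correct value should be: (sin(t)**2 + cos(t)**2)/cos(t)**2

Explanation: The exponent 2 on cos(t) was incorrectly written as 3: the term (sin(t)**2 + cos(t)**2)/cos(t)**2 was incorrectly written as (sin(t)**2 + cos(t)**3)/cos(t)**2
The later steps are derived from this incorrect expression, so the error originates in Step 2.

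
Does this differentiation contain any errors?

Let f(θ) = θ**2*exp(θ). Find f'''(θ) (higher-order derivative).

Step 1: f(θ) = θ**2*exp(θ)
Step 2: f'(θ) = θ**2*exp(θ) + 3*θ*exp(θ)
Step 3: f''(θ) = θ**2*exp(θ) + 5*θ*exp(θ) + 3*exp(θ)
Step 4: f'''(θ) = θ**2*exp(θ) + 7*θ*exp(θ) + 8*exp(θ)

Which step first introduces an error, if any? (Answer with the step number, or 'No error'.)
Step 2

Step 2 is incorrect due to a wrong coefficient.
The step shows: θ**2*exp(θ) + 3*θ*exp(θ)
The correct value should be: θ**2*exp(θ) + 2*θ*exp(θ)

Explanation: The coefficient 2 was incorrectly written as 3: the term 2*θ*exp(θ) was incorrectly written as 3*θ*exp(θ)
The later steps are derived from this incorrect expression, so the error originates in Step 2.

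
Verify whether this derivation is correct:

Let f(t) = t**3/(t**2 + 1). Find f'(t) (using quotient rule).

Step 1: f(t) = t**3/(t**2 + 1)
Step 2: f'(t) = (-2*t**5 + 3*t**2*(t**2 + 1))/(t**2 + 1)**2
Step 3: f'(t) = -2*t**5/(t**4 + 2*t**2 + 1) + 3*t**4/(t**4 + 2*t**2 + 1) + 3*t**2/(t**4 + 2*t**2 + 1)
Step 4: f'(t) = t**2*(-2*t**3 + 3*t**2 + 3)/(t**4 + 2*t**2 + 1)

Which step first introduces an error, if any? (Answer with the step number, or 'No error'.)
Step 2

Step 2 is incorrect due to a wrong exponent.
The step shows: (-2*t**5 + 3*t**2*(t**2 + 1))/(t**2 + 1)**2
The correct value should be: (-2*t**4 + 3*t**2*(t**2 + 1))/(t**2 + 1)**2

Explanation: The exponent 4 on t was incorrectly written as 5: the term (-2*t**4 + 3*t**2*(t**2 + 1))/(t**2 + 1)**2 was incorrectly written as (-2*t**5 + 3*t**2*(t**2 + 1))/(t**2 + 1)**2
The later steps are derived from this incorrect expression, so the error originates in Step 2.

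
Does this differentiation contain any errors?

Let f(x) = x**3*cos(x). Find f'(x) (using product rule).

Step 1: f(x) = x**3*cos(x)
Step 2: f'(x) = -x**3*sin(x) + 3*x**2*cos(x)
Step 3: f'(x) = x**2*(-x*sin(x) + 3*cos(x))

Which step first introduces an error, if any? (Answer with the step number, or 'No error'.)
No error

All steps in this derivation are correct.
The final answer f'(x) = x**2*(-x*sin(x) + 3*cos(x)) is valid.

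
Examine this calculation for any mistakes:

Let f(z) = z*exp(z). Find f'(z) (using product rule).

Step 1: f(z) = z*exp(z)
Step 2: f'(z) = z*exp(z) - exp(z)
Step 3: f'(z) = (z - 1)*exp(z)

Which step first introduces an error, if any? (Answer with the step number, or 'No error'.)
Step 2

Step 2 is incorrect due to a sign flip.
The step shows: z*exp(z) - exp(z)
The correct value should be: z*exp(z) + exp(z)

Explanation: The sign of one term was flipped: the term exp(z) was incorrectly written as -exp(z)
The later steps are derived from this incorrect expression, so the error originates in Step 2.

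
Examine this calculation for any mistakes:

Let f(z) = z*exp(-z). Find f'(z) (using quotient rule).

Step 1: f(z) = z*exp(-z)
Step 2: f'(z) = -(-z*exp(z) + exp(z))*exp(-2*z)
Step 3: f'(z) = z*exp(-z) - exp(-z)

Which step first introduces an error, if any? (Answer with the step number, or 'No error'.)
Step 2

Step 2 is incorrect due to a sign flip.
The step shows: -(-z*exp(z) + exp(z))*exp(-2*z)
The correct value should be: (-z*exp(z) + exp(z))*exp(-2*z)

Explanation: The sign of the whole expression was flipped: the term (-z*exp(z) + exp(z))*exp(-2*z) was incorrectly written as -(-z*exp(z) + exp(z))*exp(-2*z)
The later steps are derived from this incorrect expression, so the error originates in Step 2.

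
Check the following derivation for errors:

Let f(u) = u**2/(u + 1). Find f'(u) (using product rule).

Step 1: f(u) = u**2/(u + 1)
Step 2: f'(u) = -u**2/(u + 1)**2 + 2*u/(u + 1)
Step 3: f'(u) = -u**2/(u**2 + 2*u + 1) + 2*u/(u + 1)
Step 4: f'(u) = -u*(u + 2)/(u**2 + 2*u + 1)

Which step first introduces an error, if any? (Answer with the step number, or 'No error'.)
Step 4

Step 4 is incorrect due to a sign flip.
The step shows: -u*(u + 2)/(u**2 + 2*u + 1)
The correct value should be: u*(u + 2)/(u**2 + 2*u + 1)

Explanation: The sign of the whole expression was flipped: the term u*(u + 2)/(u**2 + 2*u + 1) was incorrectly written as -u*(u + 2)/(u**2 + 2*u + 1)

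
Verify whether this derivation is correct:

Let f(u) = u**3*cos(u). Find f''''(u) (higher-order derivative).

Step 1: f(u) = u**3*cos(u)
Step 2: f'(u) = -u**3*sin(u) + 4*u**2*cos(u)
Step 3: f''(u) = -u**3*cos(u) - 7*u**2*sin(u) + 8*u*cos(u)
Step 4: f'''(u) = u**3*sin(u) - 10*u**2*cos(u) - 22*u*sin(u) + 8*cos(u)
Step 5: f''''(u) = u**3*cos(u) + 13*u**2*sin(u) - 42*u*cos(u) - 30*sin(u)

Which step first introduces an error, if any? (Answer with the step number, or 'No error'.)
Step 2

Step 2 is incorrect due to a wrong coefficient.
The step shows: -u**3*sin(u) + 4*u**2*cos(u)
The correct value should be: -u**3*sin(u) + 3*u**2*cos(u)

Explanation: The coefficient 3 was incorrectly written as 4: the term 3*u**2*cos(u) was incorrectly written as 4*u**2*cos(u)
The later steps are derived from this incorrect expression, so the error originates in Step 2.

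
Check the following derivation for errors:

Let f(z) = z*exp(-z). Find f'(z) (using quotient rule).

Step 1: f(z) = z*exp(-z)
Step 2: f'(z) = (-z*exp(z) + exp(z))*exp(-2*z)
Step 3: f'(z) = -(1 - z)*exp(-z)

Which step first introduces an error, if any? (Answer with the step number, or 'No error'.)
Step 3

Step 3 is incorrect due to a sign flip.
The step shows: -(1 - z)*exp(-z)
The correct value should be: (1 - z)*exp(-z)

Explanation: The sign of the whole expression was flipped: the term (1 - z)*exp(-z) was incorrectly written as -(1 - z)*exp(-z)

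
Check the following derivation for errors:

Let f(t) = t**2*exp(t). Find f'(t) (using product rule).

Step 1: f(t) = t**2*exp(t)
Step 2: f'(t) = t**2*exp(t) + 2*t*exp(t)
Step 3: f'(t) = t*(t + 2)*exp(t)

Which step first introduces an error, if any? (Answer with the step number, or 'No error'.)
No error

All steps in this derivation are correct.
The final answer f'(t) = t*(t + 2)*exp(t) is valid.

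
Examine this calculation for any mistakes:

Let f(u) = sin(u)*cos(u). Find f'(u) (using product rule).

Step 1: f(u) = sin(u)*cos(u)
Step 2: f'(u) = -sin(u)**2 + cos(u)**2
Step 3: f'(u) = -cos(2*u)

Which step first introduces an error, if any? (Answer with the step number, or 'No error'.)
Step 3

Step 3 is incorrect due to a sign flip.
The step shows: -cos(2*u)
The correct value should be: cos(2*u)

Explanation: The sign of the whole expression was flipped: the term cos(2*u) was incorrectly written as -cos(2*u)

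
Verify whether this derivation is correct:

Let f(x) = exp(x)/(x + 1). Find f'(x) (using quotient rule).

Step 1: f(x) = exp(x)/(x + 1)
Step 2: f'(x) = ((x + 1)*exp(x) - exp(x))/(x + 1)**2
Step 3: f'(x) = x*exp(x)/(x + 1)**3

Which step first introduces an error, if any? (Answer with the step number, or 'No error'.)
Step 3

Step 3 is incorrect due to a wrong exponent.
The step shows: x*exp(x)/(x + 1)**3
The correct value should be: x*exp(x)/(x + 1)**2

Explanation: The exponent -2 on x + 1 was incorrectly written as -3: the term x*exp(x)/(x + 1)**2 was incorrectly written as x*exp(x)/(x + 1)**3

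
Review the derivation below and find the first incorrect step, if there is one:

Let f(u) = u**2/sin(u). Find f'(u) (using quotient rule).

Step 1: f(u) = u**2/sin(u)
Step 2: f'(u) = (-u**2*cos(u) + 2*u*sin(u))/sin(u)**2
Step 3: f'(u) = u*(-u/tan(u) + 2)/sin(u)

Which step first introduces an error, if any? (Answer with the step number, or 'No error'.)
No error

All steps in this derivation are correct.
The final answer f'(u) = u*(-u/tan(u) + 2)/sin(u) is valid.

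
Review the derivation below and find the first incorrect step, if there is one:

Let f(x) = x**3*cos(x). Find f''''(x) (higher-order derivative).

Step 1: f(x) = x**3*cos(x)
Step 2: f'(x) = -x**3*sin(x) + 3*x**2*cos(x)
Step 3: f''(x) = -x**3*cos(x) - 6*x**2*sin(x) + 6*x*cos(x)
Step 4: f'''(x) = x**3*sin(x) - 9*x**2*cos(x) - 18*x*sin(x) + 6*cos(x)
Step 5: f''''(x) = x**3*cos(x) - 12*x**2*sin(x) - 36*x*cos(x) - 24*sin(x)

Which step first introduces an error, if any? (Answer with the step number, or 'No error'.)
Step 5

Step 5 is incorrect due to a sign flip.
The step shows: x**3*cos(x) - 12*x**2*sin(x) - 36*x*cos(x) - 24*sin(x)
The correct value should be: x**3*cos(x) + 12*x**2*sin(x) - 36*x*cos(x) - 24*sin(x)

Explanation: The sign of one term was flipped: the term 12*x**2*sin(x) was incorrectly written as -12*x**2*sin(x)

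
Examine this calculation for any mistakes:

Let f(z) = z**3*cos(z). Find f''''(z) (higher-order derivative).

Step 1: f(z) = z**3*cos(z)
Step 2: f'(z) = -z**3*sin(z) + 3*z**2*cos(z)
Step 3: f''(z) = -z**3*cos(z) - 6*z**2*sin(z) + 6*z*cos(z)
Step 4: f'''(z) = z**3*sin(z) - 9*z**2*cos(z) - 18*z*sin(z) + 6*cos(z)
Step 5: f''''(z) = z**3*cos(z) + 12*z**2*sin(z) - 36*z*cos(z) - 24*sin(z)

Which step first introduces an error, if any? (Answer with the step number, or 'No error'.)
No error

All steps in this derivation are correct.
The final answer f''''(z) = z**3*cos(z) + 12*z**2*sin(z) - 36*z*cos(z) - 24*sin(z) is valid.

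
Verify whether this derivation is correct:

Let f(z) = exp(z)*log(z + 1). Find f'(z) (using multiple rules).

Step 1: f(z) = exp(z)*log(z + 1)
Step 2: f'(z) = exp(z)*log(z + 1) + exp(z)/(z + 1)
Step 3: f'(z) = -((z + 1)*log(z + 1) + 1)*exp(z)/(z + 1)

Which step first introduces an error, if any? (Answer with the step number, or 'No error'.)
Step 3

Step 3 is incorrect due to a sign flip.
The step shows: -((z + 1)*log(z + 1) + 1)*exp(z)/(z + 1)
The correct value should be: ((z + 1)*log(z + 1) + 1)*exp(z)/(z + 1)

Explanation: The sign of the whole expression was flipped: the term ((z + 1)*log(z + 1) + 1)*exp(z)/(z + 1) was incorrectly written as -((z + 1)*log(z + 1) + 1)*exp(z)/(z + 1)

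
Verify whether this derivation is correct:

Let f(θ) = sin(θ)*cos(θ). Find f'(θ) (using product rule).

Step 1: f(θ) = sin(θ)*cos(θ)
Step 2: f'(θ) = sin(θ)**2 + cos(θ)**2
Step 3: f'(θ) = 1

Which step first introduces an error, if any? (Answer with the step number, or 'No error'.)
Step 2

Step 2 is incorrect due to a sign flip.
The step shows: sin(θ)**2 + cos(θ)**2
The correct value should be: -sin(θ)**2 + cos(θ)**2

Explanation: The sign of one term was flipped: the term -sin(θ)**2 was incorrectly written as sin(θ)**2
The later steps are derived from this incorrect expression, so the error originates in Step 2.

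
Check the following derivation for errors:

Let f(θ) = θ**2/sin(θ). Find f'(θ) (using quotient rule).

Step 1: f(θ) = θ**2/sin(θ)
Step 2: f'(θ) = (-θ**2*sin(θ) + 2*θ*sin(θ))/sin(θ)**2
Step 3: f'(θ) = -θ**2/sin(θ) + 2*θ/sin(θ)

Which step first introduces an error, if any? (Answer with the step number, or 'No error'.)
Step 2

Step 2 is incorrect due to a wrong trig function.
The step shows: (-θ**2*sin(θ) + 2*θ*sin(θ))/sin(θ)**2
The correct value should be: (-θ**2*cos(θ) + 2*θ*sin(θ))/sin(θ)**2

Explanation: cos(θ) was incorrectly written as sin(θ): the term (-θ**2*cos(θ) + 2*θ*sin(θ))/sin(θ)**2 was incorrectly written as (-θ**2*sin(θ) + 2*θ*sin(θ))/sin(θ)**2
The later steps are derived from this incorrect expression, so the error originates in Step 2.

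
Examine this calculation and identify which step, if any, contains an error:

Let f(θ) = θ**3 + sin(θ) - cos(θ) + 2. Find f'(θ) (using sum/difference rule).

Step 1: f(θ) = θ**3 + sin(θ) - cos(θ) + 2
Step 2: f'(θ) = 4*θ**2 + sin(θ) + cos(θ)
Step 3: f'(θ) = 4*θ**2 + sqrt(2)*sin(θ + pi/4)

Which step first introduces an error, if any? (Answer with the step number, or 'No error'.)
Step 2

Step 2 is incorrect due to a wrong coefficient.
The step shows: 4*θ**2 + sin(θ) + cos(θ)
The correct value should be: 3*θ**2 + sin(θ) + cos(θ)

Explanation: The coefficient 3 was incorrectly written as 4: the term 3*θ**2 was incorrectly written as 4*θ**2
The later steps are derived from this incorrect expression, so the error originates in Step 2.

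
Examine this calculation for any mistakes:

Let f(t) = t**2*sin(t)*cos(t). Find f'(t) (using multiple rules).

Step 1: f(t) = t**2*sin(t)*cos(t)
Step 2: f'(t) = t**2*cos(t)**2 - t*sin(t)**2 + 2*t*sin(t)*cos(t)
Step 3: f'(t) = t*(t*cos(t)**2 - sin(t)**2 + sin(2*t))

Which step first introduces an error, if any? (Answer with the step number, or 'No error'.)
Step 2

Step 2 is incorrect due to a wrong exponent.
The step shows: t**2*cos(t)**2 - t*sin(t)**2 + 2*t*sin(t)*cos(t)
The correct value should be: -t**2*sin(t)**2 + t**2*cos(t)**2 + 2*t*sin(t)*cos(t)

Explanation: The exponent 2 on t was incorrectly written as 1: the term -t**2*sin(t)**2 was incorrectly written as -t*sin(t)**2
The later steps are derived from this incorrect expression, so the error originates in Step 2.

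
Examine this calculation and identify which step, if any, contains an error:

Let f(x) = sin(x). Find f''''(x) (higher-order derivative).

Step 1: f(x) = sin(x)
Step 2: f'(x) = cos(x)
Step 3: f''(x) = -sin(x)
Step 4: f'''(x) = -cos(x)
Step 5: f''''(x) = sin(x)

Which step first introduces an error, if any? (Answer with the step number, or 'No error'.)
No error

All steps in this derivation are correct.
The final answer f''''(x) = sin(x) is valid.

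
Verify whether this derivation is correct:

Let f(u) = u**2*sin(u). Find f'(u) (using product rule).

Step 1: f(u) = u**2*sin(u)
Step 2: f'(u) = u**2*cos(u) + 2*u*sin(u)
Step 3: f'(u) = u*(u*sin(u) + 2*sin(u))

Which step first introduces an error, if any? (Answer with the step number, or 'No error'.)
Step 3

Step 3 is incorrect due to a wrong trig function.
The step shows: u*(u*sin(u) + 2*sin(u))
The correct value should be: u*(u*cos(u) + 2*sin(u))

Explanation: cos(u) was incorrectly written as sin(u): the term u*(u*cos(u) + 2*sin(u)) was incorrectly written as u*(u*sin(u) + 2*sin(u))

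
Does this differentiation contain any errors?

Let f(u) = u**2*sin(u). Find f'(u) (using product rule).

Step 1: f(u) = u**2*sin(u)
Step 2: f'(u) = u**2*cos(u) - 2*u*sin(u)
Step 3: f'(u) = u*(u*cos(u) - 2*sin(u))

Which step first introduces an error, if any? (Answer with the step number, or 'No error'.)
Step 2

Step 2 is incorrect due to a sign flip.
The step shows: u**2*cos(u) - 2*u*sin(u)
The correct value should be: u**2*cos(u) + 2*u*sin(u)

Explanation: The sign of one term was flipped: the term 2*u*sin(u) was incorrectly written as -2*u*sin(u)
The later steps are derived from this incorrect expression, so the error originates in Step 2.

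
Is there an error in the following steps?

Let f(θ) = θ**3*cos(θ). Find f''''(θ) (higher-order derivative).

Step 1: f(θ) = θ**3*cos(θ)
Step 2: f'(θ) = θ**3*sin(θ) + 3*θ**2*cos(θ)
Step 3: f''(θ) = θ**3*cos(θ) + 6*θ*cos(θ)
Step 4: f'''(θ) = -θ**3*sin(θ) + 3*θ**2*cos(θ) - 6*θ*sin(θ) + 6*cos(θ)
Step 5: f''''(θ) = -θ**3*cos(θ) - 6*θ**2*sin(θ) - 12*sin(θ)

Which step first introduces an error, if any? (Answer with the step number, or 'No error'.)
Step 2

Step 2 is incorrect due to a sign flip.
The step shows: θ**3*sin(θ) + 3*θ**2*cos(θ)
The correct value should be: -θ**3*sin(θ) + 3*θ**2*cos(θ)

Explanation: The sign of one term was flipped: the term -θ**3*sin(θ) was incorrectly written as θ**3*sin(θ)
The later steps are derived from this incorrect expression, so the error originates in Step 2.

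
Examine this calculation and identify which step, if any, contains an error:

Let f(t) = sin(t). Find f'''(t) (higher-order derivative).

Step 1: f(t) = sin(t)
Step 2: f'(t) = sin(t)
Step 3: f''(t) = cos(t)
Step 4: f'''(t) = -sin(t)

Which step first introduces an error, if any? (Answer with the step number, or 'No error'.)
Step 2

Step 2 is incorrect due to a wrong trig function.
The step shows: sin(t)
The correct value should be: cos(t)

Explanation: cos(t) was incorrectly written as sin(t): the term cos(t) was incorrectly written as sin(t)
The later steps are derived from this incorrect expression, so the error originates in Step 2.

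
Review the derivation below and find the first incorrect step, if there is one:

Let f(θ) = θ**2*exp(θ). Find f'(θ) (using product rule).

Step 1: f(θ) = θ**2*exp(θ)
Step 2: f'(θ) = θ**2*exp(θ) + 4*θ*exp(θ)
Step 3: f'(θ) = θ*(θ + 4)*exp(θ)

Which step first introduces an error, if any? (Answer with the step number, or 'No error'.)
Step 2

Step 2 is incorrect due to a wrong coefficient.
The step shows: θ**2*exp(θ) + 4*θ*exp(θ)
The correct value should be: θ**2*exp(θ) + 2*θ*exp(θ)

Explanation: The coefficient 2 was incorrectly written as 4: the term 2*θ*exp(θ) was incorrectly written as 4*θ*exp(θ)
The later steps are derived from this incorrect expression, so the error originates in Step 2.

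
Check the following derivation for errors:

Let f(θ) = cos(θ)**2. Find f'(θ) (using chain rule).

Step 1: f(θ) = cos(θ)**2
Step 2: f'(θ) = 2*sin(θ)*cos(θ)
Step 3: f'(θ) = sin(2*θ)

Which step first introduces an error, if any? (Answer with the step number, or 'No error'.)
Step 2

Step 2 is incorrect due to a sign flip.
The step shows: 2*sin(θ)*cos(θ)
The correct value should be: -2*sin(θ)*cos(θ)

Explanation: The sign of the whole expression was flipped: the term -2*sin(θ)*cos(θ) was incorrectly written as 2*sin(θ)*cos(θ)
The later steps are derived from this incorrect expression, so the error originates in Step 2.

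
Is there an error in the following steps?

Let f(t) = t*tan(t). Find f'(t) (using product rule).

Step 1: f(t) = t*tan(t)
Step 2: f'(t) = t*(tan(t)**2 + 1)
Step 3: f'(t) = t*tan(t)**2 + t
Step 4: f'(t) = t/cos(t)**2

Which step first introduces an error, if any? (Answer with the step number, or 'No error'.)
Step 2

Step 2 is incorrect due to a dropped term.
The step shows: t*(tan(t)**2 + 1)
The correct value should be: t*(tan(t)**2 + 1) + tan(t)

Explanation: A term was dropped: the term tan(t) was incorrectly omitted
The later steps are derived from this incorrect expression, so the error originates in Step 2.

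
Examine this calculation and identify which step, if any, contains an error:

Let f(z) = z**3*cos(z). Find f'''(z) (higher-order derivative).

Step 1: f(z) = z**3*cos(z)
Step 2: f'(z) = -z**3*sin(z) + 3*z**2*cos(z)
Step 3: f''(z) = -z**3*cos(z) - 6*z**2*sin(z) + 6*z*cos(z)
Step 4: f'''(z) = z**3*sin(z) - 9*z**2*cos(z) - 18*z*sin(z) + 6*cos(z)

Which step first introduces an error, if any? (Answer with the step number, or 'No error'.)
No error

All steps in this derivation are correct.
The final answer f'''(z) = z**3*sin(z) - 9*z**2*cos(z) - 18*z*sin(z) + 6*cos(z) is valid.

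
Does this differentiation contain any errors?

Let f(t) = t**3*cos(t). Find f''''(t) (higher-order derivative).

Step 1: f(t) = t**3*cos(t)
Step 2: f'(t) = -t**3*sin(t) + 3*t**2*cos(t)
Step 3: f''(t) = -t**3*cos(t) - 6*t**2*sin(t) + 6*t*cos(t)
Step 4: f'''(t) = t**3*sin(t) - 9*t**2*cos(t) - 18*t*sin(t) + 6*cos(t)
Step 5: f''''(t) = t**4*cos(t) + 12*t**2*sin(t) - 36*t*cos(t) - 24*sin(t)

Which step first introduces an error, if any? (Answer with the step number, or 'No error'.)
Step 5

Step 5 is incorrect due to a wrong exponent.
The step shows: t**4*cos(t) + 12*t**2*sin(t) - 36*t*cos(t) - 24*sin(t)
The correct value should be: t**3*cos(t) + 12*t**2*sin(t) - 36*t*cos(t) - 24*sin(t)

Explanation: The exponent 3 on t was incorrectly written as 4: the term t**3*cos(t) was incorrectly written as t**4*cos(t)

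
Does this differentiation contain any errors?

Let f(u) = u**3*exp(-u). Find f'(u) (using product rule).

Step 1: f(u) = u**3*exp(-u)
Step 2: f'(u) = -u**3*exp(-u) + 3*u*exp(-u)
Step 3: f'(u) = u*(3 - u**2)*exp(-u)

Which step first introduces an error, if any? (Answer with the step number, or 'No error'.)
Step 2

Step 2 is incorrect due to a wrong exponent.
The step shows: -u**3*exp(-u) + 3*u*exp(-u)
The correct value should be: -u**3*exp(-u) + 3*u**2*exp(-u)

Explanation: The exponent 2 on u was incorrectly written as 1: the term 3*u**2*exp(-u) was incorrectly written as 3*u*exp(-u)
The later steps are derived from this incorrect expression, so the error originates in Step 2.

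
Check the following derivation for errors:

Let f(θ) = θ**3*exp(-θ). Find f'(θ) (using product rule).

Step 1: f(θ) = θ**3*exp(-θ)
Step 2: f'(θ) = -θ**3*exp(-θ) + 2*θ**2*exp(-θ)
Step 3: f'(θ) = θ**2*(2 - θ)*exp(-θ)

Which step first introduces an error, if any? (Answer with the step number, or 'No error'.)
Step 2

Step 2 is incorrect due to a wrong coefficient.
The step shows: -θ**3*exp(-θ) + 2*θ**2*exp(-θ)
The correct value should be: -θ**3*exp(-θ) + 3*θ**2*exp(-θ)

Explanation: The coefficient 3 was incorrectly written as 2: the term 3*θ**2*exp(-θ) was incorrectly written as 2*θ**2*exp(-θ)
The later steps are derived from this incorrect expression, so the error originates in Step 2.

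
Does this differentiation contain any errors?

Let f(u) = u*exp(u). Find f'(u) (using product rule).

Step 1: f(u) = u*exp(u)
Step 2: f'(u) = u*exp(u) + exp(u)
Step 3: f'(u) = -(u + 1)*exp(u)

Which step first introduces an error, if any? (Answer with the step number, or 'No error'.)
Step 3

Step 3 is incorrect due to a sign flip.
The step shows: -(u + 1)*exp(u)
The correct value should be: (u + 1)*exp(u)

Explanation: The sign of the whole expression was flipped: the term (u + 1)*exp(u) was incorrectly written as -(u + 1)*exp(u)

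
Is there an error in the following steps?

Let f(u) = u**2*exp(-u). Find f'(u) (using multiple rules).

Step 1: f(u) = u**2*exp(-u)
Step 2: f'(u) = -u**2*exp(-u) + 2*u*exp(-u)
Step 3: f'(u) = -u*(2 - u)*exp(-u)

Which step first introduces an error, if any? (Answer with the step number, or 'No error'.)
Step 3

Step 3 is incorrect due to a sign flip.
The step shows: -u*(2 - u)*exp(-u)
The correct value should be: u*(2 - u)*exp(-u)

Explanation: The sign of the whole expression was flipped: the term u*(2 - u)*exp(-u) was incorrectly written as -u*(2 - u)*exp(-u)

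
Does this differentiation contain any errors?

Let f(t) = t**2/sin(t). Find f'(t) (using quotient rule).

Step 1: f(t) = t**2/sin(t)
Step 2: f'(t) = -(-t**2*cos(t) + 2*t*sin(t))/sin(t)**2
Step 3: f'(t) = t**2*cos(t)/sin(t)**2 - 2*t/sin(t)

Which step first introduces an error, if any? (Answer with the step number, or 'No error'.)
Step 2

Step 2 is incorrect due to a sign flip.
The step shows: -(-t**2*cos(t) + 2*t*sin(t))/sin(t)**2
The correct value should be: (-t**2*cos(t) + 2*t*sin(t))/sin(t)**2

Explanation: The sign of the whole expression was flipped: the term (-t**2*cos(t) + 2*t*sin(t))/sin(t)**2 was incorrectly written as -(-t**2*cos(t) + 2*t*sin(t))/sin(t)**2
The later steps are derived from this incorrect expression, so the error originates in Step 2.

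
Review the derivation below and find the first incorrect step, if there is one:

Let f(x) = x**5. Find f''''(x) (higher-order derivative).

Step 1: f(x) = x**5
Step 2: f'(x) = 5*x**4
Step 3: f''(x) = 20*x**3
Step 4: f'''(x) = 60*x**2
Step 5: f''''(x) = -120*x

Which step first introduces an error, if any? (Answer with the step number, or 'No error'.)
Step 5

Step 5 is incorrect due to a sign flip.
The step shows: -120*x
The correct value should be: 120*x

Explanation: The sign of the whole expression was flipped: the term 120*x was incorrectly written as -120*x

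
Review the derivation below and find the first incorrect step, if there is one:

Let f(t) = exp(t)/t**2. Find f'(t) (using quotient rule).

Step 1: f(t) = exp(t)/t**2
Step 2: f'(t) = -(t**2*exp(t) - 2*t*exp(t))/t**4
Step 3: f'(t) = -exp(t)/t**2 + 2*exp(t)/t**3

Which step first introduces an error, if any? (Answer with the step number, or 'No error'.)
Step 2

Step 2 is incorrect due to a sign flip.
The step shows: -(t**2*exp(t) - 2*t*exp(t))/t**4
The correct value should be: (t**2*exp(t) - 2*t*exp(t))/t**4

Explanation: The sign of the whole expression was flipped: the term (t**2*exp(t) - 2*t*exp(t))/t**4 was incorrectly written as -(t**2*exp(t) - 2*t*exp(t))/t**4
The later steps are derived from this incorrect expression, so the error originates in Step 2.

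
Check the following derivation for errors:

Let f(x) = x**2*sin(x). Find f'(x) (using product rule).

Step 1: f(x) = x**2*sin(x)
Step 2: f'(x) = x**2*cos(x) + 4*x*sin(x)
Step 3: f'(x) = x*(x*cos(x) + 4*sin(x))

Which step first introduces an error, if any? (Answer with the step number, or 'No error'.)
Step 2

Step 2 is incorrect due to a wrong coefficient.
The step shows: x**2*cos(x) + 4*x*sin(x)
The correct value should be: x**2*cos(x) + 2*x*sin(x)

Explanation: The coefficient 2 was incorrectly written as 4: the term 2*x*sin(x) was incorrectly written as 4*x*sin(x)
The later steps are derived from this incorrect expression, so the error originates in Step 2.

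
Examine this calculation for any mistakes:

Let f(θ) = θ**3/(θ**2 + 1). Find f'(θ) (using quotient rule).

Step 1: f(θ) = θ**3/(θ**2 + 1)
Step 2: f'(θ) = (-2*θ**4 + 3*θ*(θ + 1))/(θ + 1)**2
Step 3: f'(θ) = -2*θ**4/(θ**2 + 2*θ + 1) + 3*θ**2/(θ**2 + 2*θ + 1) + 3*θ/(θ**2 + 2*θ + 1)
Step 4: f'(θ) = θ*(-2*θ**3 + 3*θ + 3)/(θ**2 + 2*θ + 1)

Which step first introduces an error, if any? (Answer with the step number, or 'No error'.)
Step 2

Step 2 is incorrect due to a wrong exponent.
The step shows: (-2*θ**4 + 3*θ*(θ + 1))/(θ + 1)**2
The correct value should be: (-2*θ**4 + 3*θ**2*(θ**2 + 1))/(θ**2 + 1)**2

Explanation: The exponent 2 on θ was incorrectly written as 1: the term (-2*θ**4 + 3*θ**2*(θ**2 + 1))/(θ**2 + 1)**2 was incorrectly written as (-2*θ**4 + 3*θ*(θ + 1))/(θ + 1)**2
The later steps are derived from this incorrect expression, so the error originates in Step 2.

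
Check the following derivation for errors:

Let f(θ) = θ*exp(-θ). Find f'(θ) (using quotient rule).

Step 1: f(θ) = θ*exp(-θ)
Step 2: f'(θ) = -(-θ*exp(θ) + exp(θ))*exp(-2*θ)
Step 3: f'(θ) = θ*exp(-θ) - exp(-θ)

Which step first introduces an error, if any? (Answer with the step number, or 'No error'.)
Step 2

Step 2 is incorrect due to a sign flip.
The step shows: -(-θ*exp(θ) + exp(θ))*exp(-2*θ)
The correct value should be: (-θ*exp(θ) + exp(θ))*exp(-2*θ)

Explanation: The sign of the whole expression was flipped: the term (-θ*exp(θ) + exp(θ))*exp(-2*θ) was incorrectly written as -(-θ*exp(θ) + exp(θ))*exp(-2*θ)
The later steps are derived from this incorrect expression, so the error originates in Step 2.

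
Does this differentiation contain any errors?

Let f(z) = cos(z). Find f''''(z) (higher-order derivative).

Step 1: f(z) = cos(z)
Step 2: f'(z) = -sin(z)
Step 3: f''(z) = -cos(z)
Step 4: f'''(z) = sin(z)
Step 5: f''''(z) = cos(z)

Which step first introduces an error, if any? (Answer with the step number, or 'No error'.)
No error

All steps in this derivation are correct.
The final answer f''''(z) = cos(z) is valid.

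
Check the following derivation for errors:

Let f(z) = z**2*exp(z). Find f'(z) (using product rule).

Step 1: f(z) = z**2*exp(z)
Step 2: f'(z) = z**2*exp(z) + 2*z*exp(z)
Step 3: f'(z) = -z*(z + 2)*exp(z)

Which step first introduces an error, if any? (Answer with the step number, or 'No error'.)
Step 3

Step 3 is incorrect due to a sign flip.
The step shows: -z*(z + 2)*exp(z)
The correct value should be: z*(z + 2)*exp(z)

Explanation: The sign of the whole expression was flipped: the term z*(z + 2)*exp(z) was incorrectly written as -z*(z + 2)*exp(z)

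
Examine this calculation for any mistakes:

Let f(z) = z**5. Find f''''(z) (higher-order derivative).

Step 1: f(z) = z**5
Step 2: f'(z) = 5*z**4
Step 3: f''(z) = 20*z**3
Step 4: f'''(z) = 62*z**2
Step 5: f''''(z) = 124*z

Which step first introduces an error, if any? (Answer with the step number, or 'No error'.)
Step 4

Step 4 is incorrect due to a wrong coefficient.
The step shows: 62*z**2
The correct value should be: 60*z**2

Explanation: The coefficient 60 was incorrectly written as 62: the term 60*z**2 was incorrectly written as 62*z**2
The later steps are derived from this incorrect expression, so the error originates in Step 4.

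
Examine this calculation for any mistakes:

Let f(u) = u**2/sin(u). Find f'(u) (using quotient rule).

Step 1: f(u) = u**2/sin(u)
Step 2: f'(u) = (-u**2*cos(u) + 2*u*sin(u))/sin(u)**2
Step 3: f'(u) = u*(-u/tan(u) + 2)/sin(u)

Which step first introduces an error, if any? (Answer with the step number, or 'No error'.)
No error

All steps in this derivation are correct.
The final answer f'(u) = u*(-u/tan(u) + 2)/sin(u) is valid.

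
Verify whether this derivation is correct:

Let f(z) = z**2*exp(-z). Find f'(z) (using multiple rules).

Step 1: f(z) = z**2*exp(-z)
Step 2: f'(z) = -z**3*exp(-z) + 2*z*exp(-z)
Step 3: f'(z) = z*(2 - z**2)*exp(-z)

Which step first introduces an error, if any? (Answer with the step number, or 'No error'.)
Step 2

Step 2 is incorrect due to a wrong exponent.
The step shows: -z**3*exp(-z) + 2*z*exp(-z)
The correct value should be: -z**2*exp(-z) + 2*z*exp(-z)

Explanation: The exponent 2 on z was incorrectly written as 3: the term -z**2*exp(-z) was incorrectly written as -z**3*exp(-z)
The later steps are derived from this incorrect expression, so the error originates in Step 2.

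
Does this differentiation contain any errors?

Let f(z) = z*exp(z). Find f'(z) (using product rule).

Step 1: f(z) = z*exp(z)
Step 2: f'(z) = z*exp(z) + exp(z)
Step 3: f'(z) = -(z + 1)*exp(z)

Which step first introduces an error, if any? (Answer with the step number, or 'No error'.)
Step 3

Step 3 is incorrect due to a sign flip.
The step shows: -(z + 1)*exp(z)
The correct value should be: (z + 1)*exp(z)

Explanation: The sign of the whole expression was flipped: the term (z + 1)*exp(z) was incorrectly written as -(z + 1)*exp(z)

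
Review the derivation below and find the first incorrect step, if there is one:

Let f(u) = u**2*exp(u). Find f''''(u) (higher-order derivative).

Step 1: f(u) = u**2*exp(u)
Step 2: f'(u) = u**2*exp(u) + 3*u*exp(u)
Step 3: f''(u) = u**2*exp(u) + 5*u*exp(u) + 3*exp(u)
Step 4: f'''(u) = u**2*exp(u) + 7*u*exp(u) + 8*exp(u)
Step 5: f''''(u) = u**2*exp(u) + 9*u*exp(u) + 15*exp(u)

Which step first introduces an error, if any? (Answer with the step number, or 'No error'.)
Step 2

Step 2 is incorrect due to a wrong coefficient.
The step shows: u**2*exp(u) + 3*u*exp(u)
The correct value should be: u**2*exp(u) + 2*u*exp(u)

Explanation: The coefficient 2 was incorrectly written as 3: the term 2*u*exp(u) was incorrectly written as 3*u*exp(u)
The later steps are derived from this incorrect expression, so the error originates in Step 2.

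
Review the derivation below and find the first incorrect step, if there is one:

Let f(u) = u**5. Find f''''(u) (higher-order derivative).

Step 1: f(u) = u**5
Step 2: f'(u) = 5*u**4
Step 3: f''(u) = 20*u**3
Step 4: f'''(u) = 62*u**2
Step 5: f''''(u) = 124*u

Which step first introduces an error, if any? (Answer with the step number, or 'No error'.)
Step 4

Step 4 is incorrect due to a wrong coefficient.
The step shows: 62*u**2
The correct value should be: 60*u**2

Explanation: The coefficient 60 was incorrectly written as 62: the term 60*u**2 was incorrectly written as 62*u**2
The later steps are derived from this incorrect expression, so the error originates in Step 4.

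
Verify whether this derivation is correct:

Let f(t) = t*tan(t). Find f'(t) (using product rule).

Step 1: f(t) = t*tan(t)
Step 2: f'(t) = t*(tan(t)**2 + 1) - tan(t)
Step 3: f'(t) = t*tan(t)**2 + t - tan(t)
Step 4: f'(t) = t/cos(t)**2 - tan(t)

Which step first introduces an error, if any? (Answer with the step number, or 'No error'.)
Step 2

Step 2 is incorrect due to a sign flip.
The step shows: t*(tan(t)**2 + 1) - tan(t)
The correct value should be: t*(tan(t)**2 + 1) + tan(t)

Explanation: The sign of one term was flipped: the term tan(t) was incorrectly written as -tan(t)
The later steps are derived from this incorrect expression, so the error originates in Step 2.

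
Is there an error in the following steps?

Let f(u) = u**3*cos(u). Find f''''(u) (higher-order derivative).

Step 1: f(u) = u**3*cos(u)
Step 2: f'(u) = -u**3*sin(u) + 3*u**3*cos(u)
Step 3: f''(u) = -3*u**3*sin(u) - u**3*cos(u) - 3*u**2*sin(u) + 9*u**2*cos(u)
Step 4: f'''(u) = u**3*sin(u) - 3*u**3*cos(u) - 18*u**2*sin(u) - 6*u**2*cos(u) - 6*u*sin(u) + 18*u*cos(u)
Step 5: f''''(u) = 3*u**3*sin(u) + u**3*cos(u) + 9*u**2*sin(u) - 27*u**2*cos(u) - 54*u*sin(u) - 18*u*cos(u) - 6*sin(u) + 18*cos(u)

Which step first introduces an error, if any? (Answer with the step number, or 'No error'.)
Step 2

Step 2 is incorrect due to a wrong exponent.
The step shows: -u**3*sin(u) + 3*u**3*cos(u)
The correct value should be: -u**3*sin(u) + 3*u**2*cos(u)

Explanation: The exponent 2 on u was incorrectly written as 3: the term 3*u**2*cos(u) was incorrectly written as 3*u**3*cos(u)
The later steps are derived from this incorrect expression, so the error originates in Step 2.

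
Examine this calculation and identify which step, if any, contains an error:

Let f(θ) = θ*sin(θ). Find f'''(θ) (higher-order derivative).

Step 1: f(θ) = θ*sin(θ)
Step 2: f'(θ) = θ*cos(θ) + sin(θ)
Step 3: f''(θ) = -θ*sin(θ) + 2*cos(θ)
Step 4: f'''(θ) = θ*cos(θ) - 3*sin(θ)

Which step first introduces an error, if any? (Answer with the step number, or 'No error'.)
Step 4

Step 4 is incorrect due to a sign flip.
The step shows: θ*cos(θ) - 3*sin(θ)
The correct value should be: -θ*cos(θ) - 3*sin(θ)

Explanation: The sign of one term was flipped: the term -θ*cos(θ) was incorrectly written as θ*cos(θ)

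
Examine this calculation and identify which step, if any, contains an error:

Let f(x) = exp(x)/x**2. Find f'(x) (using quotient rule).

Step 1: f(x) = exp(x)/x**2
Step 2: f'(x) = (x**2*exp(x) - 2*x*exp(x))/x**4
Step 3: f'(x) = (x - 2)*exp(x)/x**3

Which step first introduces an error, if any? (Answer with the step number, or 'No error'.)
No error

All steps in this derivation are correct.
The final answer f'(x) = (x - 2)*exp(x)/x**3 is valid.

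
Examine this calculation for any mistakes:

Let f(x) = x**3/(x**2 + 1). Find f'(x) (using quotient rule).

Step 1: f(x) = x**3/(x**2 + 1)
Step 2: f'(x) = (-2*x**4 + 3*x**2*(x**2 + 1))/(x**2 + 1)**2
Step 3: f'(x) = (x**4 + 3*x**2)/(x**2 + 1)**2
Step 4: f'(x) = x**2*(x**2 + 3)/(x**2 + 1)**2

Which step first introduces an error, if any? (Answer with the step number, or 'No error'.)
No error

All steps in this derivation are correct.
The final answer f'(x) = x**2*(x**2 + 3)/(x**2 + 1)**2 is valid.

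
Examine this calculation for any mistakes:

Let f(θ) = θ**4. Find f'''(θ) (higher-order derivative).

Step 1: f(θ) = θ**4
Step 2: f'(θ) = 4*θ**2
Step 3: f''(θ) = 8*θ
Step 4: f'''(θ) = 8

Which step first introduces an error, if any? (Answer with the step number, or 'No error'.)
Step 2

Step 2 is incorrect due to a wrong exponent.
The step shows: 4*θ**2
The correct value should be: 4*θ**3

Explanation: The exponent 3 on θ was incorrectly written as 2: the term 4*θ**3 was incorrectly written as 4*θ**2
The later steps are derived from this incorrect expression, so the error originates in Step 2.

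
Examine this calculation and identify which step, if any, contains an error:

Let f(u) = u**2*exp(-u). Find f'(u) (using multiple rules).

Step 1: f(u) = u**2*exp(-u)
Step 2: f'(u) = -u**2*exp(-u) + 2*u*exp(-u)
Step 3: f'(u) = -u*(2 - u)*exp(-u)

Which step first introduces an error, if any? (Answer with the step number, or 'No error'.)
Step 3

Step 3 is incorrect due to a sign flip.
The step shows: -u*(2 - u)*exp(-u)
The correct value should be: u*(2 - u)*exp(-u)

Explanation: The sign of the whole expression was flipped: the term u*(2 - u)*exp(-u) was incorrectly written as -u*(2 - u)*exp(-u)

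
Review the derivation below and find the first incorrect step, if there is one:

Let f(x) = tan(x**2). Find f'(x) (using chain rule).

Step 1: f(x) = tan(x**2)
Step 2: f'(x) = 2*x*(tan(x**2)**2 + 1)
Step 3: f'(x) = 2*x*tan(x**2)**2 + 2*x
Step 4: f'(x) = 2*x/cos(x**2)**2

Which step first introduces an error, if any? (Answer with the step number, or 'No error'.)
No error

All steps in this derivation are correct.
The final answer f'(x) = 2*x/cos(x**2)**2 is valid.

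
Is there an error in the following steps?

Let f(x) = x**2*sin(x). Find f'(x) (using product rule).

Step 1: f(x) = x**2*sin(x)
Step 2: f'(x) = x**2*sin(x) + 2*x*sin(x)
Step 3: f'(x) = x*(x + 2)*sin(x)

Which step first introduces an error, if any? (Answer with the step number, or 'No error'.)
Step 2

Step 2 is incorrect due to a wrong trig function.
The step shows: x**2*sin(x) + 2*x*sin(x)
The correct value should be: x**2*cos(x) + 2*x*sin(x)

Explanation: cos(x) was incorrectly written as sin(x): the term x**2*cos(x) was incorrectly written as x**2*sin(x)
The later steps are derived from this incorrect expression, so the error originates in Step 2.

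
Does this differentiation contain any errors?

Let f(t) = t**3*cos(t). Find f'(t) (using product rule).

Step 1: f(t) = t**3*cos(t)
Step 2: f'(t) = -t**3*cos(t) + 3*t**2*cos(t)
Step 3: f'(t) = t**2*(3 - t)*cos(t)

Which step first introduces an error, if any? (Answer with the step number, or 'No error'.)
Step 2

Step 2 is incorrect due to a wrong trig function.
The step shows: -t**3*cos(t) + 3*t**2*cos(t)
The correct value should be: -t**3*sin(t) + 3*t**2*cos(t)

Explanation: sin(t) was incorrectly written as cos(t): the term -t**3*sin(t) was incorrectly written as -t**3*cos(t)
The later steps are derived from this incorrect expression, so the error originates in Step 2.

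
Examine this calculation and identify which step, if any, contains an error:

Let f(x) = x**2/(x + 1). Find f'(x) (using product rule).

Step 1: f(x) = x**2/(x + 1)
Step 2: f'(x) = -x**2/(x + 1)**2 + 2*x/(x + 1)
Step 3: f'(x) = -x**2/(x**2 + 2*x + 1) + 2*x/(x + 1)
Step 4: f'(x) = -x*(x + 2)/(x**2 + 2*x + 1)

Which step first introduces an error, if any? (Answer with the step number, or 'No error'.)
Step 4

Step 4 is incorrect due to a sign flip.
The step shows: -x*(x + 2)/(x**2 + 2*x + 1)
The correct value should be: x*(x + 2)/(x**2 + 2*x + 1)

Explanation: The sign of the whole expression was flipped: the term x*(x + 2)/(x**2 + 2*x + 1) was incorrectly written as -x*(x + 2)/(x**2 + 2*x + 1)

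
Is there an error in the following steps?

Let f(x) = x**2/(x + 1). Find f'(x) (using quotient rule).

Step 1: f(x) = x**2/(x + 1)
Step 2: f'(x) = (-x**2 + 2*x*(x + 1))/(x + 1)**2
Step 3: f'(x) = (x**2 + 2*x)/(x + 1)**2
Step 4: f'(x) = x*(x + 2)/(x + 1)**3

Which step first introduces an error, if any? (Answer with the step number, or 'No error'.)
Step 4

Step 4 is incorrect due to a wrong exponent.
The step shows: x*(x + 2)/(x + 1)**3
The correct value should be: x*(x + 2)/(x + 1)**2

Explanation: The exponent -2 on x + 1 was incorrectly written as -3: the term x*(x + 2)/(x + 1)**2 was incorrectly written as x*(x + 2)/(x + 1)**3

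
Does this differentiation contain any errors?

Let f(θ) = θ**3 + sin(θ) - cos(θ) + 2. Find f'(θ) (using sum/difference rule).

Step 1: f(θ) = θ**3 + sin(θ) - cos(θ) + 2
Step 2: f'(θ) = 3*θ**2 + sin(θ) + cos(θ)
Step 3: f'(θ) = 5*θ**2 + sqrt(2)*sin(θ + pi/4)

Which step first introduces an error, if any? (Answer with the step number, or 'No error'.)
Step 3

Step 3 is incorrect due to a wrong coefficient.
The step shows: 5*θ**2 + sqrt(2)*sin(θ + pi/4)
The correct value should be: 3*θ**2 + sqrt(2)*sin(θ + pi/4)

Explanation: The coefficient 3 was incorrectly written as 5: the term 3*θ**2 was incorrectly written as 5*θ**2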